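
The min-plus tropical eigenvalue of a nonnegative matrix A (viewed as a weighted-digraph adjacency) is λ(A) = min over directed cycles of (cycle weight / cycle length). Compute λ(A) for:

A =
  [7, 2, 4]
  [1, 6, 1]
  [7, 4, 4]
λ(A) = 3/2

Enumerate directed cycles and compute their means (weight / length). Sample:
  cycle 0 → 0: weight = 7, length = 1, mean = 7/1 ≈ 7.000
  cycle 1 → 1: weight = 6, length = 1, mean = 6/1 ≈ 6.000
  cycle 2 → 2: weight = 4, length = 1, mean = 4/1 ≈ 4.000
  cycle 0 → 1 → 0: weight = 3, length = 2, mean = 3/2 ≈ 1.500
  cycle 0 → 2 → 0: weight = 11, length = 2, mean = 11/2 ≈ 5.500
  cycle 1 → 0 → 1: weight = 3, length = 2, mean = 3/2 ≈ 1.500
Minimum mean = 1.500, attained e.g. along the cycle 0 → 1 → 0 with weight 3 and length 2. So λ(A) = 3/2 = 3/2.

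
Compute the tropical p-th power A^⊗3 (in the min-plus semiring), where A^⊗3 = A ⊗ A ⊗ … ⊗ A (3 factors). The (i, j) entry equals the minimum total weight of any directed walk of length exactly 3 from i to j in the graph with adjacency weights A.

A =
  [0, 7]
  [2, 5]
A^⊗3 =
  [0, 7]
  [2, 9]

Each entry (A^⊗3)_ij equals the minimum over all length-3 walks i = v_0 → v_1 → … → v_3 = j of Σ_t A[v_t][v_{t+1}]. For example, for (i, j) = (0, 1) we minimise over 4 possible intermediate vertex sequences; the minimum is 7, attained along the walk 0 → 0 → 0 → 1.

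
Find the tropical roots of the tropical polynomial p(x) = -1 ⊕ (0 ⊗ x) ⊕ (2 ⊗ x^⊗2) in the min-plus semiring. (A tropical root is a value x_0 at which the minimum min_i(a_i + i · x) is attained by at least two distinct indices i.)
Roots: {-2, -1}

Each tropical root is a break point of the lower envelope of the lines y = a_i + i · x (there are 3 lines, with slopes 0, 1, ..., 2). Only the lines that attain the minimum somewhere contribute to roots; other lines are dominated. Here the surviving (envelope) indices are i = 2, i = 1, i = 0.
Intersections between consecutive envelope lines give the roots: for adjacent envelope indices i < j the intersection is x = (a_i − a_j) / (j − i). Reading off the sorted break points: {-2, -1}.
Verification: at each break x_0, at least two indices attain the minimum of min_i(a_i + i · x_0).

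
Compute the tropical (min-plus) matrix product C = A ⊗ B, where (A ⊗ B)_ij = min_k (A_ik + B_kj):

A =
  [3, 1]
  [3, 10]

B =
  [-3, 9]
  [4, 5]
A ⊗ B =
  [0, 6]
  [0, 12]

Apply the min-plus product entry-by-entry:
  C[0][0] = min over k of (A[0][0] + B[0][0] = 3 + -3 = 0, A[0][1] + B[1][0] = 1 + 4 = 5) = 0 (attained at k = 0)
  C[0][1] = min over k of (A[0][0] + B[0][1] = 3 + 9 = 12, A[0][1] + B[1][1] = 1 + 5 = 6) = 6 (attained at k = 1)
  C[1][0] = min over k of (A[1][0] + B[0][0] = 3 + -3 = 0, A[1][1] + B[1][0] = 10 + 4 = 14) = 0 (attained at k = 0)
  C[1][1] = min over k of (A[1][0] + B[0][1] = 3 + 9 = 12, A[1][1] + B[1][1] = 10 + 5 = 15) = 12 (attained at k = 0)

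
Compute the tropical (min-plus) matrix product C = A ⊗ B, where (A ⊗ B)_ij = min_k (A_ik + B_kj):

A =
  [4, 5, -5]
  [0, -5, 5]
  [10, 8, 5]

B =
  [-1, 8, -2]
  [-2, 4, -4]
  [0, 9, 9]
A ⊗ B =
  [-5, 4, 1]
  [-7, -1, -9]
  [5, 12, 4]

Apply the min-plus product entry-by-entry:
  C[0][0] = min over k of (A[0][0] + B[0][0] = 4 + -1 = 3, A[0][1] + B[1][0] = 5 + -2 = 3, A[0][2] + B[2][0] = -5 + 0 = -5) = -5 (attained at k = 2)
  C[0][1] = min over k of (A[0][0] + B[0][1] = 4 + 8 = 12, A[0][1] + B[1][1] = 5 + 4 = 9, A[0][2] + B[2][1] = -5 + 9 = 4) = 4 (attained at k = 2)
  C[0][2] = min over k of (A[0][0] + B[0][2] = 4 + -2 = 2, A[0][1] + B[1][2] = 5 + -4 = 1, A[0][2] + B[2][2] = -5 + 9 = 4) = 1 (attained at k = 1)
  C[1][0] = min over k of (A[1][0] + B[0][0] = 0 + -1 = -1, A[1][1] + B[1][0] = -5 + -2 = -7, A[1][2] + B[2][0] = 5 + 0 = 5) = -7 (attained at k = 1)
  C[1][1] = min over k of (A[1][0] + B[0][1] = 0 + 8 = 8, A[1][1] + B[1][1] = -5 + 4 = -1, A[1][2] + B[2][1] = 5 + 9 = 14) = -1 (attained at k = 1)
  C[1][2] = min over k of (A[1][0] + B[0][2] = 0 + -2 = -2, A[1][1] + B[1][2] = -5 + -4 = -9, A[1][2] + B[2][2] = 5 + 9 = 14) = -9 (attained at k = 1)
  C[2][0] = min over k of (A[2][0] + B[0][0] = 10 + -1 = 9, A[2][1] + B[1][0] = 8 + -2 = 6, A[2][2] + B[2][0] = 5 + 0 = 5) = 5 (attained at k = 2)
  C[2][1] = min over k of (A[2][0] + B[0][1] = 10 + 8 = 18, A[2][1] + B[1][1] = 8 + 4 = 12, A[2][2] + B[2][1] = 5 + 9 = 14) = 12 (attained at k = 1)
  C[2][2] = min over k of (A[2][0] + B[0][2] = 10 + -2 = 8, A[2][1] + B[1][2] = 8 + -4 = 4, A[2][2] + B[2][2] = 5 + 9 = 14) = 4 (attained at k = 1)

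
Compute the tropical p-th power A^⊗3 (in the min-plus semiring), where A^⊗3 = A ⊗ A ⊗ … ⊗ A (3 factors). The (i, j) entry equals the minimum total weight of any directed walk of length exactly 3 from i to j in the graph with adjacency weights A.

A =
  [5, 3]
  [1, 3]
A^⊗3 =
  [7, 7]
  [5, 7]

Each entry (A^⊗3)_ij equals the minimum over all length-3 walks i = v_0 → v_1 → … → v_3 = j of Σ_t A[v_t][v_{t+1}]. For example, for (i, j) = (0, 1) we minimise over 4 possible intermediate vertex sequences; the minimum is 7, attained along the walk 0 → 1 → 0 → 1.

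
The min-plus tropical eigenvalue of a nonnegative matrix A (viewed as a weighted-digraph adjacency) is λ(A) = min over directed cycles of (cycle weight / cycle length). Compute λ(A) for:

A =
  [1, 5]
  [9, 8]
λ(A) = 1

Enumerate directed cycles and compute their means (weight / length). Sample:
  cycle 0 → 0: weight = 1, length = 1, mean = 1/1 ≈ 1.000
  cycle 1 → 1: weight = 8, length = 1, mean = 8/1 ≈ 8.000
  cycle 0 → 1 → 0: weight = 14, length = 2, mean = 14/2 ≈ 7.000
  cycle 1 → 0 → 1: weight = 14, length = 2, mean = 14/2 ≈ 7.000
Minimum mean = 1.000, attained e.g. along the cycle 0 → 0 with weight 1 and length 1. So λ(A) = 1/1 = 1.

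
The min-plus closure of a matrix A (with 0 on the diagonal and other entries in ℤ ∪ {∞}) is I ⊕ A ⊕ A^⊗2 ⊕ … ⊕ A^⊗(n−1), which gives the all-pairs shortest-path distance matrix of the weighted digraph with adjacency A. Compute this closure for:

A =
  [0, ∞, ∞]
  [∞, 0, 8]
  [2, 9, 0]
Closure =
  [0, ∞, ∞]
  [10, 0, 8]
  [2, 9, 0]

This is the Floyd-Warshall all-pairs shortest-path computation. For each intermediate vertex k = 0, 1, …, 2, update dist[i][j] ← min(dist[i][j], dist[i][k] + dist[k][j]). The final matrix gives, for each (i, j), the minimum total weight of any directed path from i to j (possibly empty when i = j).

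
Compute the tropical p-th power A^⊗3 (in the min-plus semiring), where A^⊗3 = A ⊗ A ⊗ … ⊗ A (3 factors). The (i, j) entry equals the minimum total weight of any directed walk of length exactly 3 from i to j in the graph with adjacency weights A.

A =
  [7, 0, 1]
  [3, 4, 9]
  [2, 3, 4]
A^⊗3 =
  [7, 3, 4]
  [6, 7, 8]
  [5, 6, 7]

Each entry (A^⊗3)_ij equals the minimum over all length-3 walks i = v_0 → v_1 → … → v_3 = j of Σ_t A[v_t][v_{t+1}]. For example, for (i, j) = (0, 2) we minimise over 9 possible intermediate vertex sequences; the minimum is 4, attained along the walk 0 → 1 → 0 → 2.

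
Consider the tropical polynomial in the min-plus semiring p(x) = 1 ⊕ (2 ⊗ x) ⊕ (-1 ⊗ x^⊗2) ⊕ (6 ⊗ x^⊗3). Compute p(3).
p(3) = 1

A tropical monomial a ⊗ x^⊗i evaluates to a + i · x. Evaluating each term at x = 3:
  Term 0 contributes 1 + 0 · 3 = 1
  Term 1 contributes 2 + 1 · 3 = 5
  Term 2 contributes -1 + 2 · 3 = 5
  Term 3 contributes 6 + 3 · 3 = 15
p(3) = ⊕ of these = min[1, 5, 5, 15] = 1.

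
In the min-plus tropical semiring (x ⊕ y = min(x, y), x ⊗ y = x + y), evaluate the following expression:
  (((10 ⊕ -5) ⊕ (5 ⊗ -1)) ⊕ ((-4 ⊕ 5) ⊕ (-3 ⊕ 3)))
(((10 ⊕ -5) ⊕ (5 ⊗ -1)) ⊕ ((-4 ⊕ 5) ⊕ (-3 ⊕ 3))) = -5

Expand innermost to outermost. Recall ⊕ takes the minimum of its arguments and ⊗ takes their sum. Working out the expression (((10 ⊕ -5) ⊕ (5 ⊗ -1)) ⊕ ((-4 ⊕ 5) ⊕ (-3 ⊕ 3))) gives -5.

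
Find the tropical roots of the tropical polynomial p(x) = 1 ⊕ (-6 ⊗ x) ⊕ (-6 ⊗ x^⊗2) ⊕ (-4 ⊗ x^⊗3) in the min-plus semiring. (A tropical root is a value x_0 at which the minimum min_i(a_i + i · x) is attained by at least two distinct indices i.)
Roots: {-2, 0, 7}

Each tropical root is a break point of the lower envelope of the lines y = a_i + i · x (there are 4 lines, with slopes 0, 1, ..., 3). Only the lines that attain the minimum somewhere contribute to roots; other lines are dominated. Here the surviving (envelope) indices are i = 3, i = 2, i = 1, i = 0.
Intersections between consecutive envelope lines give the roots: for adjacent envelope indices i < j the intersection is x = (a_i − a_j) / (j − i). Reading off the sorted break points: {-2, 0, 7}.
Verification: at each break x_0, at least two indices attain the minimum of min_i(a_i + i · x_0).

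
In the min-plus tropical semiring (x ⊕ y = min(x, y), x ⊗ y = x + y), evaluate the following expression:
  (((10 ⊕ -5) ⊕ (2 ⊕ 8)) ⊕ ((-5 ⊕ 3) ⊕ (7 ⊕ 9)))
(((10 ⊕ -5) ⊕ (2 ⊕ 8)) ⊕ ((-5 ⊕ 3) ⊕ (7 ⊕ 9))) = -5

Expand innermost to outermost. Recall ⊕ takes the minimum of its arguments and ⊗ takes their sum. Working out the expression (((10 ⊕ -5) ⊕ (2 ⊕ 8)) ⊕ ((-5 ⊕ 3) ⊕ (7 ⊕ 9))) gives -5.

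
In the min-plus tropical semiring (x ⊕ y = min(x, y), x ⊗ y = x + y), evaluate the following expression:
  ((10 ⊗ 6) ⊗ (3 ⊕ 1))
((10 ⊗ 6) ⊗ (3 ⊕ 1)) = 17

Expand innermost to outermost. Recall ⊕ takes the minimum of its arguments and ⊗ takes their sum. Working out the expression ((10 ⊗ 6) ⊗ (3 ⊕ 1)) gives 17.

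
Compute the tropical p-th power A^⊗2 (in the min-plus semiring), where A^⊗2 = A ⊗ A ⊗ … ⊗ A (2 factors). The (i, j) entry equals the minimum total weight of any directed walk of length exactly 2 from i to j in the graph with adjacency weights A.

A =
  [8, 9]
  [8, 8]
A^⊗2 =
  [16, 17]
  [16, 16]

Each entry (A^⊗2)_ij equals the minimum over all length-2 walks i = v_0 → v_1 → … → v_2 = j of Σ_t A[v_t][v_{t+1}]. For example, for (i, j) = (0, 1) we minimise over 2 possible intermediate vertex sequences; the minimum is 17, attained along the walk 0 → 0 → 1.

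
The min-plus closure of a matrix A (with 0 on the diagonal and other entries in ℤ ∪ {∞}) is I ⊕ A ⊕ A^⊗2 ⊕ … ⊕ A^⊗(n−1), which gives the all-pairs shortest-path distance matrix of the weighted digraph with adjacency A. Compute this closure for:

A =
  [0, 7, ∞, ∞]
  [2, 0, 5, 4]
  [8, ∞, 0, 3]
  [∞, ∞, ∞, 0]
Closure =
  [0, 7, 12, 11]
  [2, 0, 5, 4]
  [8, 15, 0, 3]
  [∞, ∞, ∞, 0]

This is the Floyd-Warshall all-pairs shortest-path computation. For each intermediate vertex k = 0, 1, …, 3, update dist[i][j] ← min(dist[i][j], dist[i][k] + dist[k][j]). The final matrix gives, for each (i, j), the minimum total weight of any directed path from i to j (possibly empty when i = j).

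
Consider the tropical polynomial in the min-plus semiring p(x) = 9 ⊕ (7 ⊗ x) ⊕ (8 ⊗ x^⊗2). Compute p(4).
p(4) = 9

A tropical monomial a ⊗ x^⊗i evaluates to a + i · x. Evaluating each term at x = 4:
  Term 0 contributes 9 + 0 · 4 = 9
  Term 1 contributes 7 + 1 · 4 = 11
  Term 2 contributes 8 + 2 · 4 = 16
p(4) = ⊕ of these = min[9, 11, 16] = 9.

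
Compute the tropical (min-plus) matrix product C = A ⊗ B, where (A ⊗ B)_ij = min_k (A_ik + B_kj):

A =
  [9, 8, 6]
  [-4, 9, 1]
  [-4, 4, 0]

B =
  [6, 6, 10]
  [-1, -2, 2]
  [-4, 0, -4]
A ⊗ B =
  [2, 6, 2]
  [-3, 1, -3]
  [-4, 0, -4]

Apply the min-plus product entry-by-entry:
  C[0][0] = min over k of (A[0][0] + B[0][0] = 9 + 6 = 15, A[0][1] + B[1][0] = 8 + -1 = 7, A[0][2] + B[2][0] = 6 + -4 = 2) = 2 (attained at k = 2)
  C[0][1] = min over k of (A[0][0] + B[0][1] = 9 + 6 = 15, A[0][1] + B[1][1] = 8 + -2 = 6, A[0][2] + B[2][1] = 6 + 0 = 6) = 6 (attained at k = 1)
  C[0][2] = min over k of (A[0][0] + B[0][2] = 9 + 10 = 19, A[0][1] + B[1][2] = 8 + 2 = 10, A[0][2] + B[2][2] = 6 + -4 = 2) = 2 (attained at k = 2)
  C[1][0] = min over k of (A[1][0] + B[0][0] = -4 + 6 = 2, A[1][1] + B[1][0] = 9 + -1 = 8, A[1][2] + B[2][0] = 1 + -4 = -3) = -3 (attained at k = 2)
  C[1][1] = min over k of (A[1][0] + B[0][1] = -4 + 6 = 2, A[1][1] + B[1][1] = 9 + -2 = 7, A[1][2] + B[2][1] = 1 + 0 = 1) = 1 (attained at k = 2)
  C[1][2] = min over k of (A[1][0] + B[0][2] = -4 + 10 = 6, A[1][1] + B[1][2] = 9 + 2 = 11, A[1][2] + B[2][2] = 1 + -4 = -3) = -3 (attained at k = 2)
  C[2][0] = min over k of (A[2][0] + B[0][0] = -4 + 6 = 2, A[2][1] + B[1][0] = 4 + -1 = 3, A[2][2] + B[2][0] = 0 + -4 = -4) = -4 (attained at k = 2)
  C[2][1] = min over k of (A[2][0] + B[0][1] = -4 + 6 = 2, A[2][1] + B[1][1] = 4 + -2 = 2, A[2][2] + B[2][1] = 0 + 0 = 0) = 0 (attained at k = 2)
  C[2][2] = min over k of (A[2][0] + B[0][2] = -4 + 10 = 6, A[2][1] + B[1][2] = 4 + 2 = 6, A[2][2] + B[2][2] = 0 + -4 = -4) = -4 (attained at k = 2)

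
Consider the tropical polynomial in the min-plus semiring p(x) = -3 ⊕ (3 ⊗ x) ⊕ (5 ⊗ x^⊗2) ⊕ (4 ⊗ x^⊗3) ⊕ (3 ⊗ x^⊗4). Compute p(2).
p(2) = -3

A tropical monomial a ⊗ x^⊗i evaluates to a + i · x. Evaluating each term at x = 2:
  Term 0 contributes -3 + 0 · 2 = -3
  Term 1 contributes 3 + 1 · 2 = 5
  Term 2 contributes 5 + 2 · 2 = 9
  Term 3 contributes 4 + 3 · 2 = 10
  Term 4 contributes 3 + 4 · 2 = 11
p(2) = ⊕ of these = min[-3, 5, 9, 10, 11] = -3.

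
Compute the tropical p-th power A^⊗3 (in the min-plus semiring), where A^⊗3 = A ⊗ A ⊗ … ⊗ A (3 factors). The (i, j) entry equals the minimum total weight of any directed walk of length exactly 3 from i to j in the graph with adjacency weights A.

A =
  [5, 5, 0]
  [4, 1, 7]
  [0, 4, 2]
A^⊗3 =
  [2, 5, 0]
  [4, 3, 5]
  [0, 4, 2]

Each entry (A^⊗3)_ij equals the minimum over all length-3 walks i = v_0 → v_1 → … → v_3 = j of Σ_t A[v_t][v_{t+1}]. For example, for (i, j) = (0, 2) we minimise over 9 possible intermediate vertex sequences; the minimum is 0, attained along the walk 0 → 2 → 0 → 2.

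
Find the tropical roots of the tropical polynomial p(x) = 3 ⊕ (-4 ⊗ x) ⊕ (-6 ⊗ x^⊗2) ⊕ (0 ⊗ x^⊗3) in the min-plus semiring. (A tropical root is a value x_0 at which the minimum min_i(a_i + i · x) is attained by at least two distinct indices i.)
Roots: {-6, 2, 7}

Each tropical root is a break point of the lower envelope of the lines y = a_i + i · x (there are 4 lines, with slopes 0, 1, ..., 3). Only the lines that attain the minimum somewhere contribute to roots; other lines are dominated. Here the surviving (envelope) indices are i = 3, i = 2, i = 1, i = 0.
Intersections between consecutive envelope lines give the roots: for adjacent envelope indices i < j the intersection is x = (a_i − a_j) / (j − i). Reading off the sorted break points: {-6, 2, 7}.
Verification: at each break x_0, at least two indices attain the minimum of min_i(a_i + i · x_0).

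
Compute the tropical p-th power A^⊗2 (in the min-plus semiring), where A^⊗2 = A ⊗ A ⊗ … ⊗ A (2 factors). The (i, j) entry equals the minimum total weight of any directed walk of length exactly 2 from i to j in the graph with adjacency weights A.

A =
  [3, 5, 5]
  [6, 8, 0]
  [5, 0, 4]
A^⊗2 =
  [6, 5, 5]
  [5, 0, 4]
  [6, 4, 0]

Each entry (A^⊗2)_ij equals the minimum over all length-2 walks i = v_0 → v_1 → … → v_2 = j of Σ_t A[v_t][v_{t+1}]. For example, for (i, j) = (0, 2) we minimise over 3 possible intermediate vertex sequences; the minimum is 5, attained along the walk 0 → 1 → 2.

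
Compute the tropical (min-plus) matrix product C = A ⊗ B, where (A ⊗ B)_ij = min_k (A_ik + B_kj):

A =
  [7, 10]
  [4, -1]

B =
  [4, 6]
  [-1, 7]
A ⊗ B =
  [9, 13]
  [-2, 6]

Apply the min-plus product entry-by-entry:
  C[0][0] = min over k of (A[0][0] + B[0][0] = 7 + 4 = 11, A[0][1] + B[1][0] = 10 + -1 = 9) = 9 (attained at k = 1)
  C[0][1] = min over k of (A[0][0] + B[0][1] = 7 + 6 = 13, A[0][1] + B[1][1] = 10 + 7 = 17) = 13 (attained at k = 0)
  C[1][0] = min over k of (A[1][0] + B[0][0] = 4 + 4 = 8, A[1][1] + B[1][0] = -1 + -1 = -2) = -2 (attained at k = 1)
  C[1][1] = min over k of (A[1][0] + B[0][1] = 4 + 6 = 10, A[1][1] + B[1][1] = -1 + 7 = 6) = 6 (attained at k = 1)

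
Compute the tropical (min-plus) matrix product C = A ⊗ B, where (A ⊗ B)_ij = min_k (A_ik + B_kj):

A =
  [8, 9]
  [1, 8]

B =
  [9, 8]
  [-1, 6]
A ⊗ B =
  [8, 15]
  [7, 9]

Apply the min-plus product entry-by-entry:
  C[0][0] = min over k of (A[0][0] + B[0][0] = 8 + 9 = 17, A[0][1] + B[1][0] = 9 + -1 = 8) = 8 (attained at k = 1)
  C[0][1] = min over k of (A[0][0] + B[0][1] = 8 + 8 = 16, A[0][1] + B[1][1] = 9 + 6 = 15) = 15 (attained at k = 1)
  C[1][0] = min over k of (A[1][0] + B[0][0] = 1 + 9 = 10, A[1][1] + B[1][0] = 8 + -1 = 7) = 7 (attained at k = 1)
  C[1][1] = min over k of (A[1][0] + B[0][1] = 1 + 8 = 9, A[1][1] + B[1][1] = 8 + 6 = 14) = 9 (attained at k = 0)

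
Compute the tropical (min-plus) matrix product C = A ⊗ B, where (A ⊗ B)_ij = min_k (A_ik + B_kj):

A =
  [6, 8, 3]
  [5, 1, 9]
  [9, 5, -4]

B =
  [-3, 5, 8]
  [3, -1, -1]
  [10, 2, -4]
A ⊗ B =
  [3, 5, -1]
  [2, 0, 0]
  [6, -2, -8]

Apply the min-plus product entry-by-entry:
  C[0][0] = min over k of (A[0][0] + B[0][0] = 6 + -3 = 3, A[0][1] + B[1][0] = 8 + 3 = 11, A[0][2] + B[2][0] = 3 + 10 = 13) = 3 (attained at k = 0)
  C[0][1] = min over k of (A[0][0] + B[0][1] = 6 + 5 = 11, A[0][1] + B[1][1] = 8 + -1 = 7, A[0][2] + B[2][1] = 3 + 2 = 5) = 5 (attained at k = 2)
  C[0][2] = min over k of (A[0][0] + B[0][2] = 6 + 8 = 14, A[0][1] + B[1][2] = 8 + -1 = 7, A[0][2] + B[2][2] = 3 + -4 = -1) = -1 (attained at k = 2)
  C[1][0] = min over k of (A[1][0] + B[0][0] = 5 + -3 = 2, A[1][1] + B[1][0] = 1 + 3 = 4, A[1][2] + B[2][0] = 9 + 10 = 19) = 2 (attained at k = 0)
  C[1][1] = min over k of (A[1][0] + B[0][1] = 5 + 5 = 10, A[1][1] + B[1][1] = 1 + -1 = 0, A[1][2] + B[2][1] = 9 + 2 = 11) = 0 (attained at k = 1)
  C[1][2] = min over k of (A[1][0] + B[0][2] = 5 + 8 = 13, A[1][1] + B[1][2] = 1 + -1 = 0, A[1][2] + B[2][2] = 9 + -4 = 5) = 0 (attained at k = 1)
  C[2][0] = min over k of (A[2][0] + B[0][0] = 9 + -3 = 6, A[2][1] + B[1][0] = 5 + 3 = 8, A[2][2] + B[2][0] = -4 + 10 = 6) = 6 (attained at k = 0)
  C[2][1] = min over k of (A[2][0] + B[0][1] = 9 + 5 = 14, A[2][1] + B[1][1] = 5 + -1 = 4, A[2][2] + B[2][1] = -4 + 2 = -2) = -2 (attained at k = 2)
  C[2][2] = min over k of (A[2][0] + B[0][2] = 9 + 8 = 17, A[2][1] + B[1][2] = 5 + -1 = 4, A[2][2] + B[2][2] = -4 + -4 = -8) = -8 (attained at k = 2)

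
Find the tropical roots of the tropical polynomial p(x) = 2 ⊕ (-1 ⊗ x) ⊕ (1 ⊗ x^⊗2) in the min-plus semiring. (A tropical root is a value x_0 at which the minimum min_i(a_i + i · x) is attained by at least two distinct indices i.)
Roots: {-2, 3}

Each tropical root is a break point of the lower envelope of the lines y = a_i + i · x (there are 3 lines, with slopes 0, 1, ..., 2). Only the lines that attain the minimum somewhere contribute to roots; other lines are dominated. Here the surviving (envelope) indices are i = 2, i = 1, i = 0.
Intersections between consecutive envelope lines give the roots: for adjacent envelope indices i < j the intersection is x = (a_i − a_j) / (j − i). Reading off the sorted break points: {-2, 3}.
Verification: at each break x_0, at least two indices attain the minimum of min_i(a_i + i · x_0).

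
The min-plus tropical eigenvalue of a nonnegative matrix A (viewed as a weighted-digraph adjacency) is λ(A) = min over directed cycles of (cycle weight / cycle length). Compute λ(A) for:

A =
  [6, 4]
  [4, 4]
λ(A) = 4

Enumerate directed cycles and compute their means (weight / length). Sample:
  cycle 0 → 0: weight = 6, length = 1, mean = 6/1 ≈ 6.000
  cycle 1 → 1: weight = 4, length = 1, mean = 4/1 ≈ 4.000
  cycle 0 → 1 → 0: weight = 8, length = 2, mean = 8/2 ≈ 4.000
  cycle 1 → 0 → 1: weight = 8, length = 2, mean = 8/2 ≈ 4.000
Minimum mean = 4.000, attained e.g. along the cycle 1 → 1 with weight 4 and length 1. So λ(A) = 4/1 = 4.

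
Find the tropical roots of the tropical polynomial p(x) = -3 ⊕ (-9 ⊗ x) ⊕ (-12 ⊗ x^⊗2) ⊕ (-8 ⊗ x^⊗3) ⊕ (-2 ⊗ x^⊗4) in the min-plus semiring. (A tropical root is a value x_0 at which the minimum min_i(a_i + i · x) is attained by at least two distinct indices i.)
Roots: {-6, -4, 3, 6}

Each tropical root is a break point of the lower envelope of the lines y = a_i + i · x (there are 5 lines, with slopes 0, 1, ..., 4). Only the lines that attain the minimum somewhere contribute to roots; other lines are dominated. Here the surviving (envelope) indices are i = 4, i = 3, i = 2, i = 1, i = 0.
Intersections between consecutive envelope lines give the roots: for adjacent envelope indices i < j the intersection is x = (a_i − a_j) / (j − i). Reading off the sorted break points: {-6, -4, 3, 6}.
Verification: at each break x_0, at least two indices attain the minimum of min_i(a_i + i · x_0).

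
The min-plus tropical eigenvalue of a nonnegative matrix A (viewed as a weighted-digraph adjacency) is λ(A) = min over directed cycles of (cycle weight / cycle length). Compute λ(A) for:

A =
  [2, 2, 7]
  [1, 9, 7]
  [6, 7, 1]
λ(A) = 1

Enumerate directed cycles and compute their means (weight / length). Sample:
  cycle 0 → 0: weight = 2, length = 1, mean = 2/1 ≈ 2.000
  cycle 1 → 1: weight = 9, length = 1, mean = 9/1 ≈ 9.000
  cycle 2 → 2: weight = 1, length = 1, mean = 1/1 ≈ 1.000
  cycle 0 → 1 → 0: weight = 3, length = 2, mean = 3/2 ≈ 1.500
  cycle 0 → 2 → 0: weight = 13, length = 2, mean = 13/2 ≈ 6.500
  cycle 1 → 0 → 1: weight = 3, length = 2, mean = 3/2 ≈ 1.500
Minimum mean = 1.000, attained e.g. along the cycle 2 → 2 with weight 1 and length 1. So λ(A) = 1/1 = 1.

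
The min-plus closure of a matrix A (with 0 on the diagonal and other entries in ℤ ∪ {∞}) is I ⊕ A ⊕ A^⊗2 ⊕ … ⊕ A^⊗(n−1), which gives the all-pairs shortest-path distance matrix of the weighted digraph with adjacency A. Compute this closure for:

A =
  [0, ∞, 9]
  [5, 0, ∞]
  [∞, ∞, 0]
Closure =
  [0, ∞, 9]
  [5, 0, 14]
  [∞, ∞, 0]

This is the Floyd-Warshall all-pairs shortest-path computation. For each intermediate vertex k = 0, 1, …, 2, update dist[i][j] ← min(dist[i][j], dist[i][k] + dist[k][j]). The final matrix gives, for each (i, j), the minimum total weight of any directed path from i to j (possibly empty when i = j).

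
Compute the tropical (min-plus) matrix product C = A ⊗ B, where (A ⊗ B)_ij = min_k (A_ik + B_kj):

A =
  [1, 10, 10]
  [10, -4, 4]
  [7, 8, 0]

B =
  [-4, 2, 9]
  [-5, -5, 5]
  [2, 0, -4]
A ⊗ B =
  [-3, 3, 6]
  [-9, -9, 0]
  [2, 0, -4]

Apply the min-plus product entry-by-entry:
  C[0][0] = min over k of (A[0][0] + B[0][0] = 1 + -4 = -3, A[0][1] + B[1][0] = 10 + -5 = 5, A[0][2] + B[2][0] = 10 + 2 = 12) = -3 (attained at k = 0)
  C[0][1] = min over k of (A[0][0] + B[0][1] = 1 + 2 = 3, A[0][1] + B[1][1] = 10 + -5 = 5, A[0][2] + B[2][1] = 10 + 0 = 10) = 3 (attained at k = 0)
  C[0][2] = min over k of (A[0][0] + B[0][2] = 1 + 9 = 10, A[0][1] + B[1][2] = 10 + 5 = 15, A[0][2] + B[2][2] = 10 + -4 = 6) = 6 (attained at k = 2)
  C[1][0] = min over k of (A[1][0] + B[0][0] = 10 + -4 = 6, A[1][1] + B[1][0] = -4 + -5 = -9, A[1][2] + B[2][0] = 4 + 2 = 6) = -9 (attained at k = 1)
  C[1][1] = min over k of (A[1][0] + B[0][1] = 10 + 2 = 12, A[1][1] + B[1][1] = -4 + -5 = -9, A[1][2] + B[2][1] = 4 + 0 = 4) = -9 (attained at k = 1)
  C[1][2] = min over k of (A[1][0] + B[0][2] = 10 + 9 = 19, A[1][1] + B[1][2] = -4 + 5 = 1, A[1][2] + B[2][2] = 4 + -4 = 0) = 0 (attained at k = 2)
  C[2][0] = min over k of (A[2][0] + B[0][0] = 7 + -4 = 3, A[2][1] + B[1][0] = 8 + -5 = 3, A[2][2] + B[2][0] = 0 + 2 = 2) = 2 (attained at k = 2)
  C[2][1] = min over k of (A[2][0] + B[0][1] = 7 + 2 = 9, A[2][1] + B[1][1] = 8 + -5 = 3, A[2][2] + B[2][1] = 0 + 0 = 0) = 0 (attained at k = 2)
  C[2][2] = min over k of (A[2][0] + B[0][2] = 7 + 9 = 16, A[2][1] + B[1][2] = 8 + 5 = 13, A[2][2] + B[2][2] = 0 + -4 = -4) = -4 (attained at k = 2)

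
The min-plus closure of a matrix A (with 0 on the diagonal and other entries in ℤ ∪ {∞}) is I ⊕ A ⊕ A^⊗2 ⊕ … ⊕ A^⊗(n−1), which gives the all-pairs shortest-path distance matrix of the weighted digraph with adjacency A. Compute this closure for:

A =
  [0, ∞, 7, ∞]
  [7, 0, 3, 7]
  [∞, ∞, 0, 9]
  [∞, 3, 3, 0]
Closure =
  [0, 19, 7, 16]
  [7, 0, 3, 7]
  [19, 12, 0, 9]
  [10, 3, 3, 0]

This is the Floyd-Warshall all-pairs shortest-path computation. For each intermediate vertex k = 0, 1, …, 3, update dist[i][j] ← min(dist[i][j], dist[i][k] + dist[k][j]). The final matrix gives, for each (i, j), the minimum total weight of any directed path from i to j (possibly empty when i = j).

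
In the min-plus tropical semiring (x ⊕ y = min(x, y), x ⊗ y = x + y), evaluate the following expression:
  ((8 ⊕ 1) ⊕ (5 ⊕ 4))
((8 ⊕ 1) ⊕ (5 ⊕ 4)) = 1

Expand innermost to outermost. Recall ⊕ takes the minimum of its arguments and ⊗ takes their sum. Working out the expression ((8 ⊕ 1) ⊕ (5 ⊕ 4)) gives 1.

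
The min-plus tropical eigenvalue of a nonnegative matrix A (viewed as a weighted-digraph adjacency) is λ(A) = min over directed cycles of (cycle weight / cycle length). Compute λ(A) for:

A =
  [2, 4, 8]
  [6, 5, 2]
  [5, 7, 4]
λ(A) = 2

Enumerate directed cycles and compute their means (weight / length). Sample:
  cycle 0 → 0: weight = 2, length = 1, mean = 2/1 ≈ 2.000
  cycle 1 → 1: weight = 5, length = 1, mean = 5/1 ≈ 5.000
  cycle 2 → 2: weight = 4, length = 1, mean = 4/1 ≈ 4.000
  cycle 0 → 1 → 0: weight = 10, length = 2, mean = 10/2 ≈ 5.000
  cycle 0 → 2 → 0: weight = 13, length = 2, mean = 13/2 ≈ 6.500
  cycle 1 → 0 → 1: weight = 10, length = 2, mean = 10/2 ≈ 5.000
Minimum mean = 2.000, attained e.g. along the cycle 0 → 0 with weight 2 and length 1. So λ(A) = 2/1 = 2.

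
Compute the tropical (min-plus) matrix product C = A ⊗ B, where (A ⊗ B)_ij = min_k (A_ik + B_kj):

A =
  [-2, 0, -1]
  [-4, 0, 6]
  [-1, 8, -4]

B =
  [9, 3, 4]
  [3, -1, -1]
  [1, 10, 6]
A ⊗ B =
  [0, -1, -1]
  [3, -1, -1]
  [-3, 2, 2]

Apply the min-plus product entry-by-entry:
  C[0][0] = min over k of (A[0][0] + B[0][0] = -2 + 9 = 7, A[0][1] + B[1][0] = 0 + 3 = 3, A[0][2] + B[2][0] = -1 + 1 = 0) = 0 (attained at k = 2)
  C[0][1] = min over k of (A[0][0] + B[0][1] = -2 + 3 = 1, A[0][1] + B[1][1] = 0 + -1 = -1, A[0][2] + B[2][1] = -1 + 10 = 9) = -1 (attained at k = 1)
  C[0][2] = min over k of (A[0][0] + B[0][2] = -2 + 4 = 2, A[0][1] + B[1][2] = 0 + -1 = -1, A[0][2] + B[2][2] = -1 + 6 = 5) = -1 (attained at k = 1)
  C[1][0] = min over k of (A[1][0] + B[0][0] = -4 + 9 = 5, A[1][1] + B[1][0] = 0 + 3 = 3, A[1][2] + B[2][0] = 6 + 1 = 7) = 3 (attained at k = 1)
  C[1][1] = min over k of (A[1][0] + B[0][1] = -4 + 3 = -1, A[1][1] + B[1][1] = 0 + -1 = -1, A[1][2] + B[2][1] = 6 + 10 = 16) = -1 (attained at k = 0)
  C[1][2] = min over k of (A[1][0] + B[0][2] = -4 + 4 = 0, A[1][1] + B[1][2] = 0 + -1 = -1, A[1][2] + B[2][2] = 6 + 6 = 12) = -1 (attained at k = 1)
  C[2][0] = min over k of (A[2][0] + B[0][0] = -1 + 9 = 8, A[2][1] + B[1][0] = 8 + 3 = 11, A[2][2] + B[2][0] = -4 + 1 = -3) = -3 (attained at k = 2)
  C[2][1] = min over k of (A[2][0] + B[0][1] = -1 + 3 = 2, A[2][1] + B[1][1] = 8 + -1 = 7, A[2][2] + B[2][1] = -4 + 10 = 6) = 2 (attained at k = 0)
  C[2][2] = min over k of (A[2][0] + B[0][2] = -1 + 4 = 3, A[2][1] + B[1][2] = 8 + -1 = 7, A[2][2] + B[2][2] = -4 + 6 = 2) = 2 (attained at k = 2)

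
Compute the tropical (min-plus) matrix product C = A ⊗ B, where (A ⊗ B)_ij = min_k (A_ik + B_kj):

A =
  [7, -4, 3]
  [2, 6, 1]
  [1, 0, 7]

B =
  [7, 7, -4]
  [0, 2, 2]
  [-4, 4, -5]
A ⊗ B =
  [-4, -2, -2]
  [-3, 5, -4]
  [0, 2, -3]

Apply the min-plus product entry-by-entry:
  C[0][0] = min over k of (A[0][0] + B[0][0] = 7 + 7 = 14, A[0][1] + B[1][0] = -4 + 0 = -4, A[0][2] + B[2][0] = 3 + -4 = -1) = -4 (attained at k = 1)
  C[0][1] = min over k of (A[0][0] + B[0][1] = 7 + 7 = 14, A[0][1] + B[1][1] = -4 + 2 = -2, A[0][2] + B[2][1] = 3 + 4 = 7) = -2 (attained at k = 1)
  C[0][2] = min over k of (A[0][0] + B[0][2] = 7 + -4 = 3, A[0][1] + B[1][2] = -4 + 2 = -2, A[0][2] + B[2][2] = 3 + -5 = -2) = -2 (attained at k = 1)
  C[1][0] = min over k of (A[1][0] + B[0][0] = 2 + 7 = 9, A[1][1] + B[1][0] = 6 + 0 = 6, A[1][2] + B[2][0] = 1 + -4 = -3) = -3 (attained at k = 2)
  C[1][1] = min over k of (A[1][0] + B[0][1] = 2 + 7 = 9, A[1][1] + B[1][1] = 6 + 2 = 8, A[1][2] + B[2][1] = 1 + 4 = 5) = 5 (attained at k = 2)
  C[1][2] = min over k of (A[1][0] + B[0][2] = 2 + -4 = -2, A[1][1] + B[1][2] = 6 + 2 = 8, A[1][2] + B[2][2] = 1 + -5 = -4) = -4 (attained at k = 2)
  C[2][0] = min over k of (A[2][0] + B[0][0] = 1 + 7 = 8, A[2][1] + B[1][0] = 0 + 0 = 0, A[2][2] + B[2][0] = 7 + -4 = 3) = 0 (attained at k = 1)
  C[2][1] = min over k of (A[2][0] + B[0][1] = 1 + 7 = 8, A[2][1] + B[1][1] = 0 + 2 = 2, A[2][2] + B[2][1] = 7 + 4 = 11) = 2 (attained at k = 1)
  C[2][2] = min over k of (A[2][0] + B[0][2] = 1 + -4 = -3, A[2][1] + B[1][2] = 0 + 2 = 2, A[2][2] + B[2][2] = 7 + -5 = 2) = -3 (attained at k = 0)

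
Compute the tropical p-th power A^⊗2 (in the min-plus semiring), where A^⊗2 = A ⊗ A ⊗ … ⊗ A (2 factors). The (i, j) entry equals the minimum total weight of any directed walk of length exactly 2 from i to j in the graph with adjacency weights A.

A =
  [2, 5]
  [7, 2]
A^⊗2 =
  [4, 7]
  [9, 4]

Each entry (A^⊗2)_ij equals the minimum over all length-2 walks i = v_0 → v_1 → … → v_2 = j of Σ_t A[v_t][v_{t+1}]. For example, for (i, j) = (0, 1) we minimise over 2 possible intermediate vertex sequences; the minimum is 7, attained along the walk 0 → 0 → 1.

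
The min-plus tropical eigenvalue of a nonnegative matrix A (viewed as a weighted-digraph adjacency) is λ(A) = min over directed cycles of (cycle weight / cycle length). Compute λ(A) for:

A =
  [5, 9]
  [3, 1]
λ(A) = 1

Enumerate directed cycles and compute their means (weight / length). Sample:
  cycle 0 → 0: weight = 5, length = 1, mean = 5/1 ≈ 5.000
  cycle 1 → 1: weight = 1, length = 1, mean = 1/1 ≈ 1.000
  cycle 0 → 1 → 0: weight = 12, length = 2, mean = 12/2 ≈ 6.000
  cycle 1 → 0 → 1: weight = 12, length = 2, mean = 12/2 ≈ 6.000
Minimum mean = 1.000, attained e.g. along the cycle 1 → 1 with weight 1 and length 1. So λ(A) = 1/1 = 1.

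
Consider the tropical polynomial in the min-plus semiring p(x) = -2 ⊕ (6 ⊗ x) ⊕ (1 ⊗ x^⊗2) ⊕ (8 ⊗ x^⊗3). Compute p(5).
p(5) = -2

A tropical monomial a ⊗ x^⊗i evaluates to a + i · x. Evaluating each term at x = 5:
  Term 0 contributes -2 + 0 · 5 = -2
  Term 1 contributes 6 + 1 · 5 = 11
  Term 2 contributes 1 + 2 · 5 = 11
  Term 3 contributes 8 + 3 · 5 = 23
p(5) = ⊕ of these = min[-2, 11, 11, 23] = -2.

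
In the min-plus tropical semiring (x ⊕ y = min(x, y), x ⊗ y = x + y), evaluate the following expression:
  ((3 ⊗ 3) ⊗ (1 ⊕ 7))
((3 ⊗ 3) ⊗ (1 ⊕ 7)) = 7

Expand innermost to outermost. Recall ⊕ takes the minimum of its arguments and ⊗ takes their sum. Working out the expression ((3 ⊗ 3) ⊗ (1 ⊕ 7)) gives 7.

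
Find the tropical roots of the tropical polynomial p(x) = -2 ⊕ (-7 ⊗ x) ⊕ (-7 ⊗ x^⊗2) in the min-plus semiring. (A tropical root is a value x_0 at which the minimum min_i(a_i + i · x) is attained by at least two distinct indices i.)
Roots: {0, 5}

Each tropical root is a break point of the lower envelope of the lines y = a_i + i · x (there are 3 lines, with slopes 0, 1, ..., 2). Only the lines that attain the minimum somewhere contribute to roots; other lines are dominated. Here the surviving (envelope) indices are i = 2, i = 1, i = 0.
Intersections between consecutive envelope lines give the roots: for adjacent envelope indices i < j the intersection is x = (a_i − a_j) / (j − i). Reading off the sorted break points: {0, 5}.
Verification: at each break x_0, at least two indices attain the minimum of min_i(a_i + i · x_0).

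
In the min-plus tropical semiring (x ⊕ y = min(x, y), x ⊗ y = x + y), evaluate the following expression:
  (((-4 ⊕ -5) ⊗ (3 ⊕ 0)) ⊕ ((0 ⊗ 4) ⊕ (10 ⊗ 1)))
(((-4 ⊕ -5) ⊗ (3 ⊕ 0)) ⊕ ((0 ⊗ 4) ⊕ (10 ⊗ 1))) = -5

Expand innermost to outermost. Recall ⊕ takes the minimum of its arguments and ⊗ takes their sum. Working out the expression (((-4 ⊕ -5) ⊗ (3 ⊕ 0)) ⊕ ((0 ⊗ 4) ⊕ (10 ⊗ 1))) gives -5.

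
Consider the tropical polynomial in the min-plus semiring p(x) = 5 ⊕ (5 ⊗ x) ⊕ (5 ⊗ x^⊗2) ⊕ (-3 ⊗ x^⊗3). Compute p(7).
p(7) = 5

A tropical monomial a ⊗ x^⊗i evaluates to a + i · x. Evaluating each term at x = 7:
  Term 0 contributes 5 + 0 · 7 = 5
  Term 1 contributes 5 + 1 · 7 = 12
  Term 2 contributes 5 + 2 · 7 = 19
  Term 3 contributes -3 + 3 · 7 = 18
p(7) = ⊕ of these = min[5, 12, 19, 18] = 5.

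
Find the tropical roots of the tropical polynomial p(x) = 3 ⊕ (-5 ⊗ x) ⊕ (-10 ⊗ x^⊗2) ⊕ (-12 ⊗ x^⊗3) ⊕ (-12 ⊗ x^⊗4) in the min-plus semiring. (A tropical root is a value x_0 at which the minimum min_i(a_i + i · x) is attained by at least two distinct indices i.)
Roots: {0, 2, 5, 8}

Each tropical root is a break point of the lower envelope of the lines y = a_i + i · x (there are 5 lines, with slopes 0, 1, ..., 4). Only the lines that attain the minimum somewhere contribute to roots; other lines are dominated. Here the surviving (envelope) indices are i = 4, i = 3, i = 2, i = 1, i = 0.
Intersections between consecutive envelope lines give the roots: for adjacent envelope indices i < j the intersection is x = (a_i − a_j) / (j − i). Reading off the sorted break points: {0, 2, 5, 8}.
Verification: at each break x_0, at least two indices attain the minimum of min_i(a_i + i · x_0).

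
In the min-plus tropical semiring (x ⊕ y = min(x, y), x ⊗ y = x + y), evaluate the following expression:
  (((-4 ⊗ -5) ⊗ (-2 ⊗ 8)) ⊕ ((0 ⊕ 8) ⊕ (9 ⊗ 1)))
(((-4 ⊗ -5) ⊗ (-2 ⊗ 8)) ⊕ ((0 ⊕ 8) ⊕ (9 ⊗ 1))) = -3

Expand innermost to outermost. Recall ⊕ takes the minimum of its arguments and ⊗ takes their sum. Working out the expression (((-4 ⊗ -5) ⊗ (-2 ⊗ 8)) ⊕ ((0 ⊕ 8) ⊕ (9 ⊗ 1))) gives -3.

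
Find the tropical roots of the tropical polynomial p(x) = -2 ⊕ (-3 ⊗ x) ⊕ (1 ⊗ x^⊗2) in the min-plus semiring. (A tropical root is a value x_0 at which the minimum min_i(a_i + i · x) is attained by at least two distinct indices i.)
Roots: {-4, 1}

Each tropical root is a break point of the lower envelope of the lines y = a_i + i · x (there are 3 lines, with slopes 0, 1, ..., 2). Only the lines that attain the minimum somewhere contribute to roots; other lines are dominated. Here the surviving (envelope) indices are i = 2, i = 1, i = 0.
Intersections between consecutive envelope lines give the roots: for adjacent envelope indices i < j the intersection is x = (a_i − a_j) / (j − i). Reading off the sorted break points: {-4, 1}.
Verification: at each break x_0, at least two indices attain the minimum of min_i(a_i + i · x_0).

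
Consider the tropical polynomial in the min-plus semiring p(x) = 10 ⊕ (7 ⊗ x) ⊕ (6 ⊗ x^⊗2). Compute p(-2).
p(-2) = 2

A tropical monomial a ⊗ x^⊗i evaluates to a + i · x. Evaluating each term at x = -2:
  Term 0 contributes 10 + 0 · -2 = 10
  Term 1 contributes 7 + 1 · -2 = 5
  Term 2 contributes 6 + 2 · -2 = 2
p(-2) = ⊕ of these = min[10, 5, 2] = 2.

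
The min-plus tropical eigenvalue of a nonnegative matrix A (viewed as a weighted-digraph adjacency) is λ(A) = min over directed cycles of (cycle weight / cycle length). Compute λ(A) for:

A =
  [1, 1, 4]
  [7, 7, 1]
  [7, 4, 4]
λ(A) = 1

Enumerate directed cycles and compute their means (weight / length). Sample:
  cycle 0 → 0: weight = 1, length = 1, mean = 1/1 ≈ 1.000
  cycle 1 → 1: weight = 7, length = 1, mean = 7/1 ≈ 7.000
  cycle 2 → 2: weight = 4, length = 1, mean = 4/1 ≈ 4.000
  cycle 0 → 1 → 0: weight = 8, length = 2, mean = 8/2 ≈ 4.000
  cycle 0 → 2 → 0: weight = 11, length = 2, mean = 11/2 ≈ 5.500
  cycle 1 → 0 → 1: weight = 8, length = 2, mean = 8/2 ≈ 4.000
Minimum mean = 1.000, attained e.g. along the cycle 0 → 0 with weight 1 and length 1. So λ(A) = 1/1 = 1.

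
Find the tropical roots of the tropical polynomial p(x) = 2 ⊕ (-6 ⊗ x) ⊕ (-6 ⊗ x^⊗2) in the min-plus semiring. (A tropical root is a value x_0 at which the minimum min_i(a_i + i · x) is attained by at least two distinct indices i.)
Roots: {0, 8}

Each tropical root is a break point of the lower envelope of the lines y = a_i + i · x (there are 3 lines, with slopes 0, 1, ..., 2). Only the lines that attain the minimum somewhere contribute to roots; other lines are dominated. Here the surviving (envelope) indices are i = 2, i = 1, i = 0.
Intersections between consecutive envelope lines give the roots: for adjacent envelope indices i < j the intersection is x = (a_i − a_j) / (j − i). Reading off the sorted break points: {0, 8}.
Verification: at each break x_0, at least two indices attain the minimum of min_i(a_i + i · x_0).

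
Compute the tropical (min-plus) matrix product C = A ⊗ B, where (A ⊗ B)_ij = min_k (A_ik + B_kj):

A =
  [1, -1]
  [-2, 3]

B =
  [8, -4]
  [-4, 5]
A ⊗ B =
  [-5, -3]
  [-1, -6]

Apply the min-plus product entry-by-entry:
  C[0][0] = min over k of (A[0][0] + B[0][0] = 1 + 8 = 9, A[0][1] + B[1][0] = -1 + -4 = -5) = -5 (attained at k = 1)
  C[0][1] = min over k of (A[0][0] + B[0][1] = 1 + -4 = -3, A[0][1] + B[1][1] = -1 + 5 = 4) = -3 (attained at k = 0)
  C[1][0] = min over k of (A[1][0] + B[0][0] = -2 + 8 = 6, A[1][1] + B[1][0] = 3 + -4 = -1) = -1 (attained at k = 1)
  C[1][1] = min over k of (A[1][0] + B[0][1] = -2 + -4 = -6, A[1][1] + B[1][1] = 3 + 5 = 8) = -6 (attained at k = 0)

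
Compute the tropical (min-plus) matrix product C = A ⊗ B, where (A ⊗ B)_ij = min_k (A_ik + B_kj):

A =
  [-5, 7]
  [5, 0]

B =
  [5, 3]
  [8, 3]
A ⊗ B =
  [0, -2]
  [8, 3]

Apply the min-plus product entry-by-entry:
  C[0][0] = min over k of (A[0][0] + B[0][0] = -5 + 5 = 0, A[0][1] + B[1][0] = 7 + 8 = 15) = 0 (attained at k = 0)
  C[0][1] = min over k of (A[0][0] + B[0][1] = -5 + 3 = -2, A[0][1] + B[1][1] = 7 + 3 = 10) = -2 (attained at k = 0)
  C[1][0] = min over k of (A[1][0] + B[0][0] = 5 + 5 = 10, A[1][1] + B[1][0] = 0 + 8 = 8) = 8 (attained at k = 1)
  C[1][1] = min over k of (A[1][0] + B[0][1] = 5 + 3 = 8, A[1][1] + B[1][1] = 0 + 3 = 3) = 3 (attained at k = 1)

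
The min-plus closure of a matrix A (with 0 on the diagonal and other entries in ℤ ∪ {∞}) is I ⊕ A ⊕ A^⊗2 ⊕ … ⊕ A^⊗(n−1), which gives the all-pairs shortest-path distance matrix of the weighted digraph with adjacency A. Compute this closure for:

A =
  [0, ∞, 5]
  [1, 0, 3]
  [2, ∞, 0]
Closure =
  [0, ∞, 5]
  [1, 0, 3]
  [2, ∞, 0]

This is the Floyd-Warshall all-pairs shortest-path computation. For each intermediate vertex k = 0, 1, …, 2, update dist[i][j] ← min(dist[i][j], dist[i][k] + dist[k][j]). The final matrix gives, for each (i, j), the minimum total weight of any directed path from i to j (possibly empty when i = j).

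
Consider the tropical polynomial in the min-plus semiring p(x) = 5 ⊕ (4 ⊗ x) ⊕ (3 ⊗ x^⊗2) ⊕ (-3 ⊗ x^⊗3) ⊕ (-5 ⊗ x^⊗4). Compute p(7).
p(7) = 5

A tropical monomial a ⊗ x^⊗i evaluates to a + i · x. Evaluating each term at x = 7:
  Term 0 contributes 5 + 0 · 7 = 5
  Term 1 contributes 4 + 1 · 7 = 11
  Term 2 contributes 3 + 2 · 7 = 17
  Term 3 contributes -3 + 3 · 7 = 18
  Term 4 contributes -5 + 4 · 7 = 23
p(7) = ⊕ of these = min[5, 11, 17, 18, 23] = 5.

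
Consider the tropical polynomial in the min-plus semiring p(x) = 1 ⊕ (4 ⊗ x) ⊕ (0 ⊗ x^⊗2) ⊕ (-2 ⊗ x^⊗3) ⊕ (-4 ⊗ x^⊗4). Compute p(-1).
p(-1) = -8

A tropical monomial a ⊗ x^⊗i evaluates to a + i · x. Evaluating each term at x = -1:
  Term 0 contributes 1 + 0 · -1 = 1
  Term 1 contributes 4 + 1 · -1 = 3
  Term 2 contributes 0 + 2 · -1 = -2
  Term 3 contributes -2 + 3 · -1 = -5
  Term 4 contributes -4 + 4 · -1 = -8
p(-1) = ⊕ of these = min[1, 3, -2, -5, -8] = -8.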